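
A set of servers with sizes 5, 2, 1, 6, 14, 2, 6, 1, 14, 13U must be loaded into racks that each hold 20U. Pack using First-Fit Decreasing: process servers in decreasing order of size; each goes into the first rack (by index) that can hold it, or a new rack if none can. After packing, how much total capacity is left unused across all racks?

16

Sorted descending: 14, 14, 13, 6, 6, 5, 2, 2, 1, 1.
14U → rack 1 (remaining 6U)
14U → rack 2 (remaining 6U)
13U → rack 3 (remaining 7U)
6U → rack 1 (remaining 0U)
6U → rack 2 (remaining 0U)
5U → rack 3 (remaining 2U)
2U → rack 3 (remaining 0U)
2U → rack 4 (remaining 18U)
1U → rack 4 (remaining 17U)
1U → rack 4 (remaining 16U)
4 racks × 20U = 80U; used 64U; unused 16U.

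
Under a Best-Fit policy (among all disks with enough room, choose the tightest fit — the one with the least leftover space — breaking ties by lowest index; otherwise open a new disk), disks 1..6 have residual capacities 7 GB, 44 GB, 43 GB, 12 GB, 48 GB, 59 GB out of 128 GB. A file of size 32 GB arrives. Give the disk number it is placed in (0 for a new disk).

Disks with room: disk 2 (44 GB), disk 3 (43 GB), disk 5 (48 GB), disk 6 (59 GB).
Tightest fit is disk 3 with 43 GB free.

3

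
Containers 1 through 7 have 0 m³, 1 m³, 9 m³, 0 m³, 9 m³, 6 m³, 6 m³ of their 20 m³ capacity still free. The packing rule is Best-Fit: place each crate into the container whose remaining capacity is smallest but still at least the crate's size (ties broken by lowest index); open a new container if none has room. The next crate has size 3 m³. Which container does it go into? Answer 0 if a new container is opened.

6

Containers with room: container 3 (9 m³), container 5 (9 m³), container 6 (6 m³), container 7 (6 m³).
Tightest fit is container 6 with 6 m³ free.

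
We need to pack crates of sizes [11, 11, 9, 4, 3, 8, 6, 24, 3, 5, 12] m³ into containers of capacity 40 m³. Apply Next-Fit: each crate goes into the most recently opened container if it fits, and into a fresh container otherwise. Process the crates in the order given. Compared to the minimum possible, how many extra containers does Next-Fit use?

Next-Fit: [11,11,9,4,3] [8,6,24] [3,5,12] → 3 containers.
Total size 96 m³; any packing needs at least ⌈96/40⌉ = 3 containers.
So 3 is already optimal.

0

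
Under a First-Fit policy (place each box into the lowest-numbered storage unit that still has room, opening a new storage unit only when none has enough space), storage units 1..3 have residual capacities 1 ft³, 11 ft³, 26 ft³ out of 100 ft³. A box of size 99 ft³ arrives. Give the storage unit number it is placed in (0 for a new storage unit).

0

No storage unit has ≥ 99 ft³ free, so a new storage unit is opened.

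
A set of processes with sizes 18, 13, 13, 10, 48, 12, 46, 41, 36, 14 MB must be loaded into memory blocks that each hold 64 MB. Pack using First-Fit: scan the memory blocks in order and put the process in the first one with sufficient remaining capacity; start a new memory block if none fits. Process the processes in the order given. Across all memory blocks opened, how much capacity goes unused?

69

Put 18 MB in memory block 1; 46 MB remain.
Put 13 MB in memory block 1; 33 MB remain.
Put 13 MB in memory block 1; 20 MB remain.
Put 10 MB in memory block 1; 10 MB remain.
Put 48 MB in memory block 2; 16 MB remain.
Put 12 MB in memory block 2; 4 MB remain.
Put 46 MB in memory block 3; 18 MB remain.
Put 41 MB in memory block 4; 23 MB remain.
Put 36 MB in memory block 5; 28 MB remain.
Put 14 MB in memory block 3; 4 MB remain.
5 memory blocks × 64 MB = 320 MB; used 251 MB; unused 69 MB.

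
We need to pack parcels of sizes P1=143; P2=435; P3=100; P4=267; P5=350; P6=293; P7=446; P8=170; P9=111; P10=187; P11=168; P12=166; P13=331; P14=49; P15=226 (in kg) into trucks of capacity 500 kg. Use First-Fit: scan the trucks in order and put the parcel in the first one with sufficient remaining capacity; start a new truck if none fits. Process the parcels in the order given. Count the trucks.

truck 1: place P1 (143 kg), 357 kg left
truck 2: place P2 (435 kg), 65 kg left
truck 1: place P3 (100 kg), 257 kg left
truck 3: place P4 (267 kg), 233 kg left
truck 4: place P5 (350 kg), 150 kg left
truck 5: place P6 (293 kg), 207 kg left
truck 6: place P7 (446 kg), 54 kg left
truck 1: place P8 (170 kg), 87 kg left
truck 3: place P9 (111 kg), 122 kg left
truck 5: place P10 (187 kg), 20 kg left
truck 7: place P11 (168 kg), 332 kg left
truck 7: place P12 (166 kg), 166 kg left
truck 8: place P13 (331 kg), 169 kg left
truck 1: place P14 (49 kg), 38 kg left
truck 9: place P15 (226 kg), 274 kg left

9 trucks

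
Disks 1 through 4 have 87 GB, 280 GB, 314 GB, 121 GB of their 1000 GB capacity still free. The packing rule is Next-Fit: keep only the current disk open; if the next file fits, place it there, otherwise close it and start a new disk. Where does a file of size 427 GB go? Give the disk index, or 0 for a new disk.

Next-Fit only looks at disk 4, which has 121 GB free.
427 GB does not fit, so a new disk is opened.

0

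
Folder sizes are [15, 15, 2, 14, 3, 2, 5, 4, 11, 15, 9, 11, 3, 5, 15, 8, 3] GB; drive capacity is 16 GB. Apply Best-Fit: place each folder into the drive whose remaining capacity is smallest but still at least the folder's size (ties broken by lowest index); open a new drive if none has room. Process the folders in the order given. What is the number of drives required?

15 GB → drive 1 (remaining 1 GB)
15 GB → drive 2 (remaining 1 GB)
2 GB → drive 3 (remaining 14 GB)
14 GB → drive 3 (remaining 0 GB)
3 GB → drive 4 (remaining 13 GB)
2 GB → drive 4 (remaining 11 GB)
5 GB → drive 4 (remaining 6 GB)
4 GB → drive 4 (remaining 2 GB)
11 GB → drive 5 (remaining 5 GB)
15 GB → drive 6 (remaining 1 GB)
9 GB → drive 7 (remaining 7 GB)
11 GB → drive 8 (remaining 5 GB)
3 GB → drive 5 (remaining 2 GB)
5 GB → drive 8 (remaining 0 GB)
15 GB → drive 9 (remaining 1 GB)
8 GB → drive 10 (remaining 8 GB)
3 GB → drive 7 (remaining 4 GB)

10 drives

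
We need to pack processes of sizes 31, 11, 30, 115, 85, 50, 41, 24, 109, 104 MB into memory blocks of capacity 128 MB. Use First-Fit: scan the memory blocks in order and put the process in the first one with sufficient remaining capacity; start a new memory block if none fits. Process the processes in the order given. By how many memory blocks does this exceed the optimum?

First-Fit: [31,11,30,50] [115] [85,41] [24,104] [109] → 5 memory blocks.
Total size 600 MB; any packing needs at least ⌈600/128⌉ = 5 memory blocks.
So 5 is already optimal.

0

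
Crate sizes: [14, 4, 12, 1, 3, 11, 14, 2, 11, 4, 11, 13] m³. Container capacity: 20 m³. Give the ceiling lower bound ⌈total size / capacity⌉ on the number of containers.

5 containers

Total size = 14 + 4 + 12 + 1 + 3 + 11 + 14 + 2 + 11 + 4 + 11 + 13 = 100 m³.
⌈100 / 20⌉ = 5.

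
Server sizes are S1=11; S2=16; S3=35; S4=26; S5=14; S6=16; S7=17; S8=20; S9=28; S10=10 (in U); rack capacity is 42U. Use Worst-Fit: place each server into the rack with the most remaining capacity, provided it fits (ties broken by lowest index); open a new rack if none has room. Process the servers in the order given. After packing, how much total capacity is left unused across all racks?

S1 (11U) → rack 1 (remaining 31U)
S2 (16U) → rack 1 (remaining 15U)
S3 (35U) → rack 2 (remaining 7U)
S4 (26U) → rack 3 (remaining 16U)
S5 (14U) → rack 3 (remaining 2U)
S6 (16U) → rack 4 (remaining 26U)
S7 (17U) → rack 4 (remaining 9U)
S8 (20U) → rack 5 (remaining 22U)
S9 (28U) → rack 6 (remaining 14U)
S10 (10U) → rack 5 (remaining 12U)
6 racks × 42U = 252U; used 193U; unused 59U.

59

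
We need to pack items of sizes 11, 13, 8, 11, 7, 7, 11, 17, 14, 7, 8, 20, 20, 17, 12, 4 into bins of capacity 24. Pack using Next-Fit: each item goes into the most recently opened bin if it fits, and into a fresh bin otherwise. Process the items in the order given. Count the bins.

bin 1: place 11, 13 left
bin 1: place 13, 0 left
bin 2: place 8, 16 left
bin 2: place 11, 5 left
bin 3: place 7, 17 left
bin 3: place 7, 10 left
bin 4: place 11, 13 left
bin 5: place 17, 7 left
bin 6: place 14, 10 left
bin 6: place 7, 3 left
bin 7: place 8, 16 left
bin 8: place 20, 4 left
bin 9: place 20, 4 left
bin 10: place 17, 7 left
bin 11: place 12, 12 left
bin 11: place 4, 8 left
Final bins: [11,13] [8,11] [7,7] [11] [17] [14,7] [8] [20] [20] [17] [12,4].

11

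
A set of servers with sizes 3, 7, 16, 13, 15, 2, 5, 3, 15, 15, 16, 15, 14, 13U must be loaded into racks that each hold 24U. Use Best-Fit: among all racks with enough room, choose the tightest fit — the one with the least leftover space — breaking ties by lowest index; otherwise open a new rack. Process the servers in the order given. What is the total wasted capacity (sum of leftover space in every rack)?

64

rack 1: place 3U, 21U left
rack 1: place 7U, 14U left
rack 2: place 16U, 8U left
rack 1: place 13U, 1U left
rack 3: place 15U, 9U left
rack 2: place 2U, 6U left
rack 2: place 5U, 1U left
rack 3: place 3U, 6U left
rack 4: place 15U, 9U left
rack 5: place 15U, 9U left
rack 6: place 16U, 8U left
rack 7: place 15U, 9U left
rack 8: place 14U, 10U left
rack 9: place 13U, 11U left
9 racks × 24U = 216U; used 152U; unused 64U.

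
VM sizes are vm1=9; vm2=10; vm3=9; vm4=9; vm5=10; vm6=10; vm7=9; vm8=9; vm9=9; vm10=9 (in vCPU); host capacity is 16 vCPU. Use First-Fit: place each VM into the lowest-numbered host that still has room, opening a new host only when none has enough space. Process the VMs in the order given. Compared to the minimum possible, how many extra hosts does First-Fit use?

First-Fit: [9] [10] [9] [9] [10] [10] [9] [9] [9] [9] → 10 hosts.
10 VMs exceed 8 vCPU (half the capacity), and no two of those can share a host, so at least 10 hosts are needed.
So 10 is already optimal.

0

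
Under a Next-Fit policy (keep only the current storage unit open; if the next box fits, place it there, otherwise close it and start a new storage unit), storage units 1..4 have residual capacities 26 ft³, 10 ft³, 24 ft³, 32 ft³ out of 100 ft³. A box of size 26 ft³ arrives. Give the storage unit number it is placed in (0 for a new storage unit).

4

Next-Fit only looks at storage unit 4, which has 32 ft³ free.
26 ft³ fits there.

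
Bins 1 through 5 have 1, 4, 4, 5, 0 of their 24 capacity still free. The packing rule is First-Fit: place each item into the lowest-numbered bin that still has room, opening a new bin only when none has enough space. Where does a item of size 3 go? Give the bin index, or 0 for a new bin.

2

Bins with room: bin 2 (4), bin 3 (4), bin 4 (5).
The first with room is bin 2.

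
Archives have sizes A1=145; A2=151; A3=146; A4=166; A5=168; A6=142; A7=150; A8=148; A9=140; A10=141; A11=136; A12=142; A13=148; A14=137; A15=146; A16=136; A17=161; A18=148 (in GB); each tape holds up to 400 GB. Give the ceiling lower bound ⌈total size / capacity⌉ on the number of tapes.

Total size = 145 + 151 + 146 + 166 + 168 + 142 + 150 + 148 + 140 + 141 + 136 + 142 + 148 + 137 + 146 + 136 + 161 + 148 = 2651 GB.
⌈2651 / 400⌉ = 7.

7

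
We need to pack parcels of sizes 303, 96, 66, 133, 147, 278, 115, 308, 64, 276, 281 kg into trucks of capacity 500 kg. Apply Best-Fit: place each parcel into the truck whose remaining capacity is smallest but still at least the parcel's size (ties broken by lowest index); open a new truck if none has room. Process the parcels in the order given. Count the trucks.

Put 303 kg in truck 1; 197 kg remain.
Put 96 kg in truck 1; 101 kg remain.
Put 66 kg in truck 1; 35 kg remain.
Put 133 kg in truck 2; 367 kg remain.
Put 147 kg in truck 2; 220 kg remain.
Put 278 kg in truck 3; 222 kg remain.
Put 115 kg in truck 2; 105 kg remain.
Put 308 kg in truck 4; 192 kg remain.
Put 64 kg in truck 2; 41 kg remain.
Put 276 kg in truck 5; 224 kg remain.
Put 281 kg in truck 6; 219 kg remain.
Final trucks: [303,96,66] [133,147,115,64] [278] [308] [276] [281].

6 trucks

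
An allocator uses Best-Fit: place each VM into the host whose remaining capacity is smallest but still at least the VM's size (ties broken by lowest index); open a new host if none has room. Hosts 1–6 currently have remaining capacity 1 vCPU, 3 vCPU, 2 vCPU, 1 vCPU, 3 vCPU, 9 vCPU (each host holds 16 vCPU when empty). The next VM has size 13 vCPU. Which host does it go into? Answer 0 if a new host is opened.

0

No host has ≥ 13 vCPU free, so a new host is opened.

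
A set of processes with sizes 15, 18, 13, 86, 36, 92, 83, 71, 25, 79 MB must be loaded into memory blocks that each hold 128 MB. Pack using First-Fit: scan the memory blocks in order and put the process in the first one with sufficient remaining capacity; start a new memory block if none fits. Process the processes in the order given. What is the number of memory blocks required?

6 memory blocks

Put 15 MB in memory block 1; 113 MB remain.
Put 18 MB in memory block 1; 95 MB remain.
Put 13 MB in memory block 1; 82 MB remain.
Put 86 MB in memory block 2; 42 MB remain.
Put 36 MB in memory block 1; 46 MB remain.
Put 92 MB in memory block 3; 36 MB remain.
Put 83 MB in memory block 4; 45 MB remain.
Put 71 MB in memory block 5; 57 MB remain.
Put 25 MB in memory block 1; 21 MB remain.
Put 79 MB in memory block 6; 49 MB remain.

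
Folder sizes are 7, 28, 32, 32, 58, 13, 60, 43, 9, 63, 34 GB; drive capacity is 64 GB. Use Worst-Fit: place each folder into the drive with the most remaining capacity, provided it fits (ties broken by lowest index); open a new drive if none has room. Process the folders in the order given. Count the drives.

drive 1: place 7 GB, 57 GB left
drive 1: place 28 GB, 29 GB left
drive 2: place 32 GB, 32 GB left
drive 2: place 32 GB, 0 GB left
drive 3: place 58 GB, 6 GB left
drive 1: place 13 GB, 16 GB left
drive 4: place 60 GB, 4 GB left
drive 5: place 43 GB, 21 GB left
drive 5: place 9 GB, 12 GB left
drive 6: place 63 GB, 1 GB left
drive 7: place 34 GB, 30 GB left

7 drives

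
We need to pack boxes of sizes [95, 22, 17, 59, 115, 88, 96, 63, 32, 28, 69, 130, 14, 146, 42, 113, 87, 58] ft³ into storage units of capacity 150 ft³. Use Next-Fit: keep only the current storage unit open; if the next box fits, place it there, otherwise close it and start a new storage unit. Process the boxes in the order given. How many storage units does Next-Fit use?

12

storage unit 1: place 95 ft³, 55 ft³ left
storage unit 1: place 22 ft³, 33 ft³ left
storage unit 1: place 17 ft³, 16 ft³ left
storage unit 2: place 59 ft³, 91 ft³ left
storage unit 3: place 115 ft³, 35 ft³ left
storage unit 4: place 88 ft³, 62 ft³ left
storage unit 5: place 96 ft³, 54 ft³ left
storage unit 6: place 63 ft³, 87 ft³ left
storage unit 6: place 32 ft³, 55 ft³ left
storage unit 6: place 28 ft³, 27 ft³ left
storage unit 7: place 69 ft³, 81 ft³ left
storage unit 8: place 130 ft³, 20 ft³ left
storage unit 8: place 14 ft³, 6 ft³ left
storage unit 9: place 146 ft³, 4 ft³ left
storage unit 10: place 42 ft³, 108 ft³ left
storage unit 11: place 113 ft³, 37 ft³ left
storage unit 12: place 87 ft³, 63 ft³ left
storage unit 12: place 58 ft³, 5 ft³ left
Final storage units: [95,22,17] [59] [115] [88] [96] [63,32,28] [69] [130,14] [146] [42] [113] [87,58].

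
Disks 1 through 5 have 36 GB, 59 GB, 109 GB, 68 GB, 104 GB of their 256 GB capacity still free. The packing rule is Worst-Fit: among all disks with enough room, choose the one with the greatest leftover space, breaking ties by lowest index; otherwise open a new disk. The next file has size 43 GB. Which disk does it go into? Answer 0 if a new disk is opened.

Disks with room: disk 2 (59 GB), disk 3 (109 GB), disk 4 (68 GB), disk 5 (104 GB).
Most room is disk 3 with 109 GB free.

3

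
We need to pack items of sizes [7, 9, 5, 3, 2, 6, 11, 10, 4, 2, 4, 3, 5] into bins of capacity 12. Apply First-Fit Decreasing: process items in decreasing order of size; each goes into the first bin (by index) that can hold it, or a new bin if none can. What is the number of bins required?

Sorted descending: 11, 10, 9, 7, 6, 5, 5, 4, 4, 3, 3, 2, 2.
Put 11 in bin 1; 1 remain.
Put 10 in bin 2; 2 remain.
Put 9 in bin 3; 3 remain.
Put 7 in bin 4; 5 remain.
Put 6 in bin 5; 6 remain.
Put 5 in bin 4; 0 remain.
Put 5 in bin 5; 1 remain.
Put 4 in bin 6; 8 remain.
Put 4 in bin 6; 4 remain.
Put 3 in bin 3; 0 remain.
Put 3 in bin 6; 1 remain.
Put 2 in bin 2; 0 remain.
Put 2 in bin 7; 10 remain.
Final bins: [11] [10,2] [9,3] [7,5] [6,5] [4,4,3] [2].

7 bins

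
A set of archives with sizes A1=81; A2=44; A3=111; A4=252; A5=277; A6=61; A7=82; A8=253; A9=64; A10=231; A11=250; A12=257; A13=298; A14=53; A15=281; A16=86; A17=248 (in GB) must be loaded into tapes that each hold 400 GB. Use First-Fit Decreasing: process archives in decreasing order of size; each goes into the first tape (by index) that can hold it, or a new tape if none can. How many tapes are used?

9 tapes

Sorted descending: 298, 281, 277, 257, 253, 252, 250, 248, 231, 111, 86, 82, 81, 64, 61, 53, 44.
Put 298 GB in tape 1; 102 GB remain.
Put 281 GB in tape 2; 119 GB remain.
Put 277 GB in tape 3; 123 GB remain.
Put 257 GB in tape 4; 143 GB remain.
Put 253 GB in tape 5; 147 GB remain.
Put 252 GB in tape 6; 148 GB remain.
Put 250 GB in tape 7; 150 GB remain.
Put 248 GB in tape 8; 152 GB remain.
Put 231 GB in tape 9; 169 GB remain.
Put 111 GB in tape 2; 8 GB remain.
Put 86 GB in tape 1; 16 GB remain.
Put 82 GB in tape 3; 41 GB remain.
Put 81 GB in tape 4; 62 GB remain.
Put 64 GB in tape 5; 83 GB remain.
Put 61 GB in tape 4; 1 GB remain.
Put 53 GB in tape 5; 30 GB remain.
Put 44 GB in tape 6; 104 GB remain.
Final tapes: [298,86] [281,111] [277,82] [257,81,61] [253,64,53] [252,44] [250] [248] [231].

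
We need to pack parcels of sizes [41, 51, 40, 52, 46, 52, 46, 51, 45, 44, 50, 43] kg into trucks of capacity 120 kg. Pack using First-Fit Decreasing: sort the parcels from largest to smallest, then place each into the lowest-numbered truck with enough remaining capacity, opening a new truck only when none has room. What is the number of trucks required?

Sorted descending: 52, 52, 51, 51, 50, 46, 46, 45, 44, 43, 41, 40.
52 kg → truck 1 (remaining 68 kg)
52 kg → truck 1 (remaining 16 kg)
51 kg → truck 2 (remaining 69 kg)
51 kg → truck 2 (remaining 18 kg)
50 kg → truck 3 (remaining 70 kg)
46 kg → truck 3 (remaining 24 kg)
46 kg → truck 4 (remaining 74 kg)
45 kg → truck 4 (remaining 29 kg)
44 kg → truck 5 (remaining 76 kg)
43 kg → truck 5 (remaining 33 kg)
41 kg → truck 6 (remaining 79 kg)
40 kg → truck 6 (remaining 39 kg)
Final trucks: [52,52] [51,51] [50,46] [46,45] [44,43] [41,40].

6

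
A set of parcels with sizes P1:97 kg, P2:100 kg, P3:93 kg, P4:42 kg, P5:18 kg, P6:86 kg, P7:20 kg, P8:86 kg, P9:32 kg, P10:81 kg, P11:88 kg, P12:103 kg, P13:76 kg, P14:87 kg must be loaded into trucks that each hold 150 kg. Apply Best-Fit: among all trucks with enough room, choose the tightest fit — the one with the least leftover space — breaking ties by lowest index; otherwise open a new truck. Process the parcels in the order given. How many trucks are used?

10

P1 (97 kg) → truck 1 (remaining 53 kg)
P2 (100 kg) → truck 2 (remaining 50 kg)
P3 (93 kg) → truck 3 (remaining 57 kg)
P4 (42 kg) → truck 2 (remaining 8 kg)
P5 (18 kg) → truck 1 (remaining 35 kg)
P6 (86 kg) → truck 4 (remaining 64 kg)
P7 (20 kg) → truck 1 (remaining 15 kg)
P8 (86 kg) → truck 5 (remaining 64 kg)
P9 (32 kg) → truck 3 (remaining 25 kg)
P10 (81 kg) → truck 6 (remaining 69 kg)
P11 (88 kg) → truck 7 (remaining 62 kg)
P12 (103 kg) → truck 8 (remaining 47 kg)
P13 (76 kg) → truck 9 (remaining 74 kg)
P14 (87 kg) → truck 10 (remaining 63 kg)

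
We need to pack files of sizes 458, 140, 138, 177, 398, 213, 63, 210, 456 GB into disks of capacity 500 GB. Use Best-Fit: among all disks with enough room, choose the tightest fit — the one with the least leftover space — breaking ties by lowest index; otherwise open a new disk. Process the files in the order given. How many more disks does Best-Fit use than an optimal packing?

0

Best-Fit: [458] [140,138,177] [398,63] [213,210] [456] → 5 disks.
Total size 2253 GB; any packing needs at least ⌈2253/500⌉ = 5 disks.
So 5 is already optimal.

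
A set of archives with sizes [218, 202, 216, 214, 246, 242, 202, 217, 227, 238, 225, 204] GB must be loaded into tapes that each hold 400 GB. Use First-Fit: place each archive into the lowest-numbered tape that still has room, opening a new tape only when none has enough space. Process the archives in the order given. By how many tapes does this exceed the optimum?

First-Fit: [218] [202] [216] [214] [246] [242] [202] [217] [227] [238] [225] [204] → 12 tapes.
12 archives exceed 200 GB (half the capacity), and no two of those can share a tape, so at least 12 tapes are needed.
So 12 is already optimal.

0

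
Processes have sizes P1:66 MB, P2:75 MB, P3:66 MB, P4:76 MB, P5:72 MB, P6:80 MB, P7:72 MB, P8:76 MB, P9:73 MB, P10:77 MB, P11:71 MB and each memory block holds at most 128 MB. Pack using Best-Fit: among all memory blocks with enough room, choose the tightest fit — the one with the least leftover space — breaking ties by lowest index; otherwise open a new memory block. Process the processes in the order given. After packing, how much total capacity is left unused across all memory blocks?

memory block 1: place P1 (66 MB), 62 MB left
memory block 2: place P2 (75 MB), 53 MB left
memory block 3: place P3 (66 MB), 62 MB left
memory block 4: place P4 (76 MB), 52 MB left
memory block 5: place P5 (72 MB), 56 MB left
memory block 6: place P6 (80 MB), 48 MB left
memory block 7: place P7 (72 MB), 56 MB left
memory block 8: place P8 (76 MB), 52 MB left
memory block 9: place P9 (73 MB), 55 MB left
memory block 10: place P10 (77 MB), 51 MB left
memory block 11: place P11 (71 MB), 57 MB left
11 memory blocks × 128 MB = 1408 MB; used 804 MB; unused 604 MB.

604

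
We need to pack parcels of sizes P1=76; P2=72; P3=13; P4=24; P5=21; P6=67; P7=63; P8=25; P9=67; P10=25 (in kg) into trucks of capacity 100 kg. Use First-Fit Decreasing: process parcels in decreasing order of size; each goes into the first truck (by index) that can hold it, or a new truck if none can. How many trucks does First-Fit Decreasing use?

5

Sorted descending: 76, 72, 67, 67, 63, 25, 25, 24, 21, 13.
76 kg → truck 1 (remaining 24 kg)
72 kg → truck 2 (remaining 28 kg)
67 kg → truck 3 (remaining 33 kg)
67 kg → truck 4 (remaining 33 kg)
63 kg → truck 5 (remaining 37 kg)
25 kg → truck 2 (remaining 3 kg)
25 kg → truck 3 (remaining 8 kg)
24 kg → truck 1 (remaining 0 kg)
21 kg → truck 4 (remaining 12 kg)
13 kg → truck 5 (remaining 24 kg)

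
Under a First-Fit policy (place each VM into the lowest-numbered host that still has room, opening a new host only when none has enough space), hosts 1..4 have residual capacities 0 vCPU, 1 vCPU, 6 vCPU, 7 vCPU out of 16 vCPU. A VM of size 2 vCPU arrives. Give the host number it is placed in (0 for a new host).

3

Hosts with room: host 3 (6 vCPU), host 4 (7 vCPU).
The first with room is host 3.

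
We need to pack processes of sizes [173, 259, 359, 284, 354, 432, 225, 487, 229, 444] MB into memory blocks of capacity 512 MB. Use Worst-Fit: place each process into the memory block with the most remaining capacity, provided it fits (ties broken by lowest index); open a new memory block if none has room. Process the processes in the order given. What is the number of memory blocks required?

memory block 1: place 173 MB, 339 MB left
memory block 1: place 259 MB, 80 MB left
memory block 2: place 359 MB, 153 MB left
memory block 3: place 284 MB, 228 MB left
memory block 4: place 354 MB, 158 MB left
memory block 5: place 432 MB, 80 MB left
memory block 3: place 225 MB, 3 MB left
memory block 6: place 487 MB, 25 MB left
memory block 7: place 229 MB, 283 MB left
memory block 8: place 444 MB, 68 MB left

8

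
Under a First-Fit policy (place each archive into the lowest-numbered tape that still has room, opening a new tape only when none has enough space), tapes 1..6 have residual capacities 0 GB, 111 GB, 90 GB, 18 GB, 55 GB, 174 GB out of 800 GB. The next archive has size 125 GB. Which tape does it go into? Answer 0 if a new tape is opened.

Tapes with room: tape 6 (174 GB).
The first with room is tape 6.

6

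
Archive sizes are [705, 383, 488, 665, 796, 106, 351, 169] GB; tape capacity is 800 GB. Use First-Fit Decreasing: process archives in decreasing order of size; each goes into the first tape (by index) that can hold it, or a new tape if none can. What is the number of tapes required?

5

Sorted descending: 796, 705, 665, 488, 383, 351, 169, 106.
tape 1: place 796 GB, 4 GB left
tape 2: place 705 GB, 95 GB left
tape 3: place 665 GB, 135 GB left
tape 4: place 488 GB, 312 GB left
tape 5: place 383 GB, 417 GB left
tape 5: place 351 GB, 66 GB left
tape 4: place 169 GB, 143 GB left
tape 3: place 106 GB, 29 GB left
Final tapes: [796] [705] [665,106] [488,169] [383,351].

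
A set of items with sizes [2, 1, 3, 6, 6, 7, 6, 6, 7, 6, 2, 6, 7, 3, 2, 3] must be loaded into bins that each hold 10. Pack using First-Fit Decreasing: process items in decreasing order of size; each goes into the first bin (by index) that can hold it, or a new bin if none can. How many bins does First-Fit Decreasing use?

9 bins

Sorted descending: 7, 7, 7, 6, 6, 6, 6, 6, 6, 3, 3, 3, 2, 2, 2, 1.
Put 7 in bin 1; 3 remain.
Put 7 in bin 2; 3 remain.
Put 7 in bin 3; 3 remain.
Put 6 in bin 4; 4 remain.
Put 6 in bin 5; 4 remain.
Put 6 in bin 6; 4 remain.
Put 6 in bin 7; 4 remain.
Put 6 in bin 8; 4 remain.
Put 6 in bin 9; 4 remain.
Put 3 in bin 1; 0 remain.
Put 3 in bin 2; 0 remain.
Put 3 in bin 3; 0 remain.
Put 2 in bin 4; 2 remain.
Put 2 in bin 4; 0 remain.
Put 2 in bin 5; 2 remain.
Put 1 in bin 5; 1 remain.
Final bins: [7,3] [7,3] [7,3] [6,2,2] [6,2,1] [6] [6] [6] [6].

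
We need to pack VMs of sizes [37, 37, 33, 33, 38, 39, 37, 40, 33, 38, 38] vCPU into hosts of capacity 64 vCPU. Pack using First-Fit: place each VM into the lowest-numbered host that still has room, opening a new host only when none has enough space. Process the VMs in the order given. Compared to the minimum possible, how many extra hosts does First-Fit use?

First-Fit: [37] [37] [33] [33] [38] [39] [37] [40] [33] [38] [38] → 11 hosts.
11 VMs exceed 32 vCPU (half the capacity), and no two of those can share a host, so at least 11 hosts are needed.
So 11 is already optimal.

0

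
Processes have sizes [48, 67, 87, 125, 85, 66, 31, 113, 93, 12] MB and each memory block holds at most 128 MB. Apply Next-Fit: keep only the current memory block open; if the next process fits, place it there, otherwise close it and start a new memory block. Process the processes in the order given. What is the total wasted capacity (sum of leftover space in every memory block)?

Put 48 MB in memory block 1; 80 MB remain.
Put 67 MB in memory block 1; 13 MB remain.
Put 87 MB in memory block 2; 41 MB remain.
Put 125 MB in memory block 3; 3 MB remain.
Put 85 MB in memory block 4; 43 MB remain.
Put 66 MB in memory block 5; 62 MB remain.
Put 31 MB in memory block 5; 31 MB remain.
Put 113 MB in memory block 6; 15 MB remain.
Put 93 MB in memory block 7; 35 MB remain.
Put 12 MB in memory block 7; 23 MB remain.
7 memory blocks × 128 MB = 896 MB; used 727 MB; unused 169 MB.

169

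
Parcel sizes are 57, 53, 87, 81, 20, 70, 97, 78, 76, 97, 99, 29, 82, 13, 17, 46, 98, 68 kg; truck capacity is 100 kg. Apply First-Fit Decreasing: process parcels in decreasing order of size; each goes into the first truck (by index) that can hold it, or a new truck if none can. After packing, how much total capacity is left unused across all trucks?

Sorted descending: 99, 98, 97, 97, 87, 82, 81, 78, 76, 70, 68, 57, 53, 46, 29, 20, 17, 13.
99 kg → truck 1 (remaining 1 kg)
98 kg → truck 2 (remaining 2 kg)
97 kg → truck 3 (remaining 3 kg)
97 kg → truck 4 (remaining 3 kg)
87 kg → truck 5 (remaining 13 kg)
82 kg → truck 6 (remaining 18 kg)
81 kg → truck 7 (remaining 19 kg)
78 kg → truck 8 (remaining 22 kg)
76 kg → truck 9 (remaining 24 kg)
70 kg → truck 10 (remaining 30 kg)
68 kg → truck 11 (remaining 32 kg)
57 kg → truck 12 (remaining 43 kg)
53 kg → truck 13 (remaining 47 kg)
46 kg → truck 13 (remaining 1 kg)
29 kg → truck 10 (remaining 1 kg)
20 kg → truck 8 (remaining 2 kg)
17 kg → truck 6 (remaining 1 kg)
13 kg → truck 5 (remaining 0 kg)
13 trucks × 100 kg = 1300 kg; used 1168 kg; unused 132 kg.

132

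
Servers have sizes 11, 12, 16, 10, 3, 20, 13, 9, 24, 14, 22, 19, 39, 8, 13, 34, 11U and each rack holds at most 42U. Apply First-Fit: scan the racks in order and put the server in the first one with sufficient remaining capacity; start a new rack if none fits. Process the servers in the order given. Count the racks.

Put 11U in rack 1; 31U remain.
Put 12U in rack 1; 19U remain.
Put 16U in rack 1; 3U remain.
Put 10U in rack 2; 32U remain.
Put 3U in rack 1; 0U remain.
Put 20U in rack 2; 12U remain.
Put 13U in rack 3; 29U remain.
Put 9U in rack 2; 3U remain.
Put 24U in rack 3; 5U remain.
Put 14U in rack 4; 28U remain.
Put 22U in rack 4; 6U remain.
Put 19U in rack 5; 23U remain.
Put 39U in rack 6; 3U remain.
Put 8U in rack 5; 15U remain.
Put 13U in rack 5; 2U remain.
Put 34U in rack 7; 8U remain.
Put 11U in rack 8; 31U remain.
Final racks: [11,12,16,3] [10,20,9] [13,24] [14,22] [19,8,13] [39] [34] [11].

8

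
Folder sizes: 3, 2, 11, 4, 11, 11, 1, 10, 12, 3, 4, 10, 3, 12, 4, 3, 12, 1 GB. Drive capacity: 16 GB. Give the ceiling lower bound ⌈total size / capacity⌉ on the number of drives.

8 drives

Total size = 3 + 2 + 11 + 4 + 11 + 11 + 1 + 10 + 12 + 3 + 4 + 10 + 3 + 12 + 4 + 3 + 12 + 1 = 117 GB.
⌈117 / 16⌉ = 8.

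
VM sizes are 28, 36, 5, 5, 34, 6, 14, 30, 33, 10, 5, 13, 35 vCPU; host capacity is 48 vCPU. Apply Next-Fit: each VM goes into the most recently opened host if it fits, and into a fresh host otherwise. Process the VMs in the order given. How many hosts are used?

6

Put 28 vCPU in host 1; 20 vCPU remain.
Put 36 vCPU in host 2; 12 vCPU remain.
Put 5 vCPU in host 2; 7 vCPU remain.
Put 5 vCPU in host 2; 2 vCPU remain.
Put 34 vCPU in host 3; 14 vCPU remain.
Put 6 vCPU in host 3; 8 vCPU remain.
Put 14 vCPU in host 4; 34 vCPU remain.
Put 30 vCPU in host 4; 4 vCPU remain.
Put 33 vCPU in host 5; 15 vCPU remain.
Put 10 vCPU in host 5; 5 vCPU remain.
Put 5 vCPU in host 5; 0 vCPU remain.
Put 13 vCPU in host 6; 35 vCPU remain.
Put 35 vCPU in host 6; 0 vCPU remain.
Final hosts: [28] [36,5,5] [34,6] [14,30] [33,10,5] [13,35].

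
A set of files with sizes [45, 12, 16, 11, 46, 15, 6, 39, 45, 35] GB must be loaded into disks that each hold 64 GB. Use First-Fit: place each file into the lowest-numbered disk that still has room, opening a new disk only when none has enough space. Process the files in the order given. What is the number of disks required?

6

disk 1: place 45 GB, 19 GB left
disk 1: place 12 GB, 7 GB left
disk 2: place 16 GB, 48 GB left
disk 2: place 11 GB, 37 GB left
disk 3: place 46 GB, 18 GB left
disk 2: place 15 GB, 22 GB left
disk 1: place 6 GB, 1 GB left
disk 4: place 39 GB, 25 GB left
disk 5: place 45 GB, 19 GB left
disk 6: place 35 GB, 29 GB left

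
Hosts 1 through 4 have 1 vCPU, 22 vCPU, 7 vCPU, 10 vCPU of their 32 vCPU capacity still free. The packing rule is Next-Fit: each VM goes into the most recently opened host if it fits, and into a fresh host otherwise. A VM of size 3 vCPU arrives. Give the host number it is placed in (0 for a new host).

4

Next-Fit only looks at host 4, which has 10 vCPU free.
3 vCPU fits there.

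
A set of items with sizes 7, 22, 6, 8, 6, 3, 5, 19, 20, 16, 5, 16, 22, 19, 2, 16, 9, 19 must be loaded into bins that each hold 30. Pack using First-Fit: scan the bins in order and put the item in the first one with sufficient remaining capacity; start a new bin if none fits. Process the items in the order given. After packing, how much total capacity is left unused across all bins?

bin 1: place 7, 23 left
bin 1: place 22, 1 left
bin 2: place 6, 24 left
bin 2: place 8, 16 left
bin 2: place 6, 10 left
bin 2: place 3, 7 left
bin 2: place 5, 2 left
bin 3: place 19, 11 left
bin 4: place 20, 10 left
bin 5: place 16, 14 left
bin 3: place 5, 6 left
bin 6: place 16, 14 left
bin 7: place 22, 8 left
bin 8: place 19, 11 left
bin 2: place 2, 0 left
bin 9: place 16, 14 left
bin 4: place 9, 1 left
bin 10: place 19, 11 left
10 bins × 30 = 300; used 220; unused 80.

80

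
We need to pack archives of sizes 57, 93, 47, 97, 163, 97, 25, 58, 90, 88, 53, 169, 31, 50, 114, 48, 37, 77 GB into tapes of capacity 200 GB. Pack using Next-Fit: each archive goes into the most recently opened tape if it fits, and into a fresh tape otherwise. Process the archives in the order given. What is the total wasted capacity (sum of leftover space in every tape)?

406

Put 57 GB in tape 1; 143 GB remain.
Put 93 GB in tape 1; 50 GB remain.
Put 47 GB in tape 1; 3 GB remain.
Put 97 GB in tape 2; 103 GB remain.
Put 163 GB in tape 3; 37 GB remain.
Put 97 GB in tape 4; 103 GB remain.
Put 25 GB in tape 4; 78 GB remain.
Put 58 GB in tape 4; 20 GB remain.
Put 90 GB in tape 5; 110 GB remain.
Put 88 GB in tape 5; 22 GB remain.
Put 53 GB in tape 6; 147 GB remain.
Put 169 GB in tape 7; 31 GB remain.
Put 31 GB in tape 7; 0 GB remain.
Put 50 GB in tape 8; 150 GB remain.
Put 114 GB in tape 8; 36 GB remain.
Put 48 GB in tape 9; 152 GB remain.
Put 37 GB in tape 9; 115 GB remain.
Put 77 GB in tape 9; 38 GB remain.
9 tapes × 200 GB = 1800 GB; used 1394 GB; unused 406 GB.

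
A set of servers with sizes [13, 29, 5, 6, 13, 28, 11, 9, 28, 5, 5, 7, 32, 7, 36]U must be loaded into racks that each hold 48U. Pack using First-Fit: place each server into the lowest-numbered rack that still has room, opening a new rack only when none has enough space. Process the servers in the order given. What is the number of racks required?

6

Put 13U in rack 1; 35U remain.
Put 29U in rack 1; 6U remain.
Put 5U in rack 1; 1U remain.
Put 6U in rack 2; 42U remain.
Put 13U in rack 2; 29U remain.
Put 28U in rack 2; 1U remain.
Put 11U in rack 3; 37U remain.
Put 9U in rack 3; 28U remain.
Put 28U in rack 3; 0U remain.
Put 5U in rack 4; 43U remain.
Put 5U in rack 4; 38U remain.
Put 7U in rack 4; 31U remain.
Put 32U in rack 5; 16U remain.
Put 7U in rack 4; 24U remain.
Put 36U in rack 6; 12U remain.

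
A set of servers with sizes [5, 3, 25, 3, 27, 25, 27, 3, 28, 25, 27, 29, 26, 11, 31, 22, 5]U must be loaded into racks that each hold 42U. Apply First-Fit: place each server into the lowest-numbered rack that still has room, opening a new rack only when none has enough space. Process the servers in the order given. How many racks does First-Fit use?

rack 1: place 5U, 37U left
rack 1: place 3U, 34U left
rack 1: place 25U, 9U left
rack 1: place 3U, 6U left
rack 2: place 27U, 15U left
rack 3: place 25U, 17U left
rack 4: place 27U, 15U left
rack 1: place 3U, 3U left
rack 5: place 28U, 14U left
rack 6: place 25U, 17U left
rack 7: place 27U, 15U left
rack 8: place 29U, 13U left
rack 9: place 26U, 16U left
rack 2: place 11U, 4U left
rack 10: place 31U, 11U left
rack 11: place 22U, 20U left
rack 3: place 5U, 12U left

11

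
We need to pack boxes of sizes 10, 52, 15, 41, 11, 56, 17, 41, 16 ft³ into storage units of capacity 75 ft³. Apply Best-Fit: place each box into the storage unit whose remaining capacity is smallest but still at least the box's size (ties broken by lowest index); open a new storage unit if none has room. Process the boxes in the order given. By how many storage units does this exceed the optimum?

Best-Fit: [10,52,11] [15,41,17] [56,16] [41] → 4 storage units.
Total size 259 ft³; any packing needs at least ⌈259/75⌉ = 4 storage units.
So 4 is already optimal.

0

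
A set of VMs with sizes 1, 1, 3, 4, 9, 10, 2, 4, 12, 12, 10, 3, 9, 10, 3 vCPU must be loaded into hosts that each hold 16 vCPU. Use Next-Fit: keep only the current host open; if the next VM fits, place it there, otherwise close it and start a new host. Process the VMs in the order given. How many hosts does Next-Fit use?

Put 1 vCPU in host 1; 15 vCPU remain.
Put 1 vCPU in host 1; 14 vCPU remain.
Put 3 vCPU in host 1; 11 vCPU remain.
Put 4 vCPU in host 1; 7 vCPU remain.
Put 9 vCPU in host 2; 7 vCPU remain.
Put 10 vCPU in host 3; 6 vCPU remain.
Put 2 vCPU in host 3; 4 vCPU remain.
Put 4 vCPU in host 3; 0 vCPU remain.
Put 12 vCPU in host 4; 4 vCPU remain.
Put 12 vCPU in host 5; 4 vCPU remain.
Put 10 vCPU in host 6; 6 vCPU remain.
Put 3 vCPU in host 6; 3 vCPU remain.
Put 9 vCPU in host 7; 7 vCPU remain.
Put 10 vCPU in host 8; 6 vCPU remain.
Put 3 vCPU in host 8; 3 vCPU remain.

8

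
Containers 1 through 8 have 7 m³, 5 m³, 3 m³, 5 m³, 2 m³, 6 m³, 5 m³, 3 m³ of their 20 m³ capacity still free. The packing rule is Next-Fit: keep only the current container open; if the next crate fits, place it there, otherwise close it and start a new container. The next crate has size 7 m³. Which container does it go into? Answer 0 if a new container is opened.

0

Next-Fit only looks at container 8, which has 3 m³ free.
7 m³ does not fit, so a new container is opened.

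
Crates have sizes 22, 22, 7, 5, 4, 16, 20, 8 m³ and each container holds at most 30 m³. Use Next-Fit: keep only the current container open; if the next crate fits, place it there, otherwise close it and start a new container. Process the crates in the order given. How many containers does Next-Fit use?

container 1: place 22 m³, 8 m³ left
container 2: place 22 m³, 8 m³ left
container 2: place 7 m³, 1 m³ left
container 3: place 5 m³, 25 m³ left
container 3: place 4 m³, 21 m³ left
container 3: place 16 m³, 5 m³ left
container 4: place 20 m³, 10 m³ left
container 4: place 8 m³, 2 m³ left

4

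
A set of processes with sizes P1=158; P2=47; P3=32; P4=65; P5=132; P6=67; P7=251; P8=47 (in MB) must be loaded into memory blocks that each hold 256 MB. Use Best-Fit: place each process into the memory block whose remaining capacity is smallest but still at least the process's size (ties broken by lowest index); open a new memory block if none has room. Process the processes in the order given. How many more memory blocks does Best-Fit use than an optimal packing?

Best-Fit: [158,47,32] [65,132,47] [67] [251] → 4 memory blocks.
Total size 799 MB; any packing needs at least ⌈799/256⌉ = 4 memory blocks.
So 4 is already optimal.

0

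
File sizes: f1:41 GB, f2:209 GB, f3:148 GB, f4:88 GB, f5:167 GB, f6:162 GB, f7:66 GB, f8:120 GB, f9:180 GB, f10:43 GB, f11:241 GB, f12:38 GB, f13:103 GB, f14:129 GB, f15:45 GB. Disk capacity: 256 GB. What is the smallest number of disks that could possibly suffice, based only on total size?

Total size = 41 + 209 + 148 + 88 + 167 + 162 + 66 + 120 + 180 + 43 + 241 + 38 + 103 + 129 + 45 = 1780 GB.
⌈1780 / 256⌉ = 7.

7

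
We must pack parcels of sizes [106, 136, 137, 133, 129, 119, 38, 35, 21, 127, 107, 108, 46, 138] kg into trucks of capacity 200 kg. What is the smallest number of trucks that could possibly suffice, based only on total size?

Total size = 106 + 136 + 137 + 133 + 129 + 119 + 38 + 35 + 21 + 127 + 107 + 108 + 46 + 138 = 1380 kg.
⌈1380 / 200⌉ = 7.

7 trucks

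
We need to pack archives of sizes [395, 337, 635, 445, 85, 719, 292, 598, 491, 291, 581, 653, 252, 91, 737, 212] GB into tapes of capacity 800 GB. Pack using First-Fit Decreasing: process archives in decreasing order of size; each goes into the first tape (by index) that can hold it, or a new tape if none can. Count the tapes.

Sorted descending: 737, 719, 653, 635, 598, 581, 491, 445, 395, 337, 292, 291, 252, 212, 91, 85.
Put 737 GB in tape 1; 63 GB remain.
Put 719 GB in tape 2; 81 GB remain.
Put 653 GB in tape 3; 147 GB remain.
Put 635 GB in tape 4; 165 GB remain.
Put 598 GB in tape 5; 202 GB remain.
Put 581 GB in tape 6; 219 GB remain.
Put 491 GB in tape 7; 309 GB remain.
Put 445 GB in tape 8; 355 GB remain.
Put 395 GB in tape 9; 405 GB remain.
Put 337 GB in tape 8; 18 GB remain.
Put 292 GB in tape 7; 17 GB remain.
Put 291 GB in tape 9; 114 GB remain.
Put 252 GB in tape 10; 548 GB remain.
Put 212 GB in tape 6; 7 GB remain.
Put 91 GB in tape 3; 56 GB remain.
Put 85 GB in tape 4; 80 GB remain.

10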